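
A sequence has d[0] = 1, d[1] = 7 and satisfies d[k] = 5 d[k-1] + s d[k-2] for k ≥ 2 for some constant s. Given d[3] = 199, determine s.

2

d[2] = 35 + s
d[3] = 175 + 12s
So 175 + 12s = 199, giving s = 2.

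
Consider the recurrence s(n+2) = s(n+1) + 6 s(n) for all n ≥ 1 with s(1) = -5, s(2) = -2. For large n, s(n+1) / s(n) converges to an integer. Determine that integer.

The characteristic equation is r^2 - r - 6 = 0, which factors as (r - 3)(r + 2) = 0.
So the roots are 3 and -2. Since |3| > |-2| and the coefficient of 3^n is non-zero, the ratio tends to 3.

3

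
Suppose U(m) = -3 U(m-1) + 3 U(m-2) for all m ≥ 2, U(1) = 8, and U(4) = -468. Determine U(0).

Let U(0) = w.
U(2) = -24 + 3w
U(3) = 96 - 9w
U(4) = -360 + 36w
So -360 + 36w = -468, giving w = -3.

-3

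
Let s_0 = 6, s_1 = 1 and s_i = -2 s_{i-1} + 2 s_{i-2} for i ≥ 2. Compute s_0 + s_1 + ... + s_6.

s_2 = -2·1 + 2·6 = 10
s_3 = -2·10 + 2·1 = -18
s_4 = -2·(-18) + 2·10 = 56
s_5 = -2·56 + 2·(-18) = -148
s_6 = -2·(-148) + 2·56 = 408
Sum = 6 + 1 + 10 + (-18) + 56 + (-148) + 408 = 315

315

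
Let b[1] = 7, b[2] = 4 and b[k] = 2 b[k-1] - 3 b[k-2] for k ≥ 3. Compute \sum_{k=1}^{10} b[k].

-517

b[3] = 2·4 - 3·7 = -13
b[4] = 2·(-13) - 3·4 = -38
b[5] = 2·(-38) - 3·(-13) = -37
b[6] = 2·(-37) - 3·(-38) = 40
b[7] = 2·40 - 3·(-37) = 191
b[8] = 2·191 - 3·40 = 262
b[9] = 2·262 - 3·191 = -49
b[10] = 2·(-49) - 3·262 = -884
Sum = 7 + 4 + (-13) + (-38) + (-37) + 40 + 191 + 262 + (-49) + (-884) = -517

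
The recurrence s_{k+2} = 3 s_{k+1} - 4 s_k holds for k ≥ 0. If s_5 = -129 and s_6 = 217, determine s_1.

Rearranging, s_{k-2} = (s_k - 3 s_{k-1}) / -4.
s_4 = (217 - 3*(-129)) / -4 = 604/-4 = -151
s_3 = (-129 - 3*(-151)) / -4 = 324/-4 = -81
s_2 = (-151 - 3*(-81)) / -4 = 92/-4 = -23
s_1 = (-81 - 3*(-23)) / -4 = -12/-4 = 3

3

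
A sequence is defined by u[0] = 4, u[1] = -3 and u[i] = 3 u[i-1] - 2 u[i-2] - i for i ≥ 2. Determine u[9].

u[2] = 3·(-3) - 2·4 - 2 = -19
u[3] = 3·(-19) - 2·(-3) - 3 = -54
u[4] = 3·(-54) - 2·(-19) - 4 = -128
u[5] = 3·(-128) - 2·(-54) - 5 = -281
u[6] = 3·(-281) - 2·(-128) - 6 = -593
u[7] = 3·(-593) - 2·(-281) - 7 = -1224
u[8] = 3·(-1224) - 2·(-593) - 8 = -2494
u[9] = 3·(-2494) - 2·(-1224) - 9 = -5043

-5043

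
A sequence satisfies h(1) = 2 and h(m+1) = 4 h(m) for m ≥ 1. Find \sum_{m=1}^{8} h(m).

h(2) = 4·2 = 8
h(3) = 4·8 = 32
h(4) = 4·32 = 128
h(5) = 4·128 = 512
h(6) = 4·512 = 2048
h(7) = 4·2048 = 8192
h(8) = 4·8192 = 32768
Sum = 2 + 8 + 32 + 128 + 512 + 2048 + 8192 + 32768 = 43690

43690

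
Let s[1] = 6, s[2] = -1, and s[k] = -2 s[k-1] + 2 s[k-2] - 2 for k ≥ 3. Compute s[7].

s[3] = -2·(-1) + 2·6 - 2 = 12
s[4] = -2·12 + 2·(-1) - 2 = -28
s[5] = -2·(-28) + 2·12 - 2 = 78
s[6] = -2·78 + 2·(-28) - 2 = -214
s[7] = -2·(-214) + 2·78 - 2 = 582

582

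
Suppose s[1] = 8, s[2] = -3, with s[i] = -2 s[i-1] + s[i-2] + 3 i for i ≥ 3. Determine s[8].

-1457

s[3] = -2·(-3) + 8 + 9 = 23
s[4] = -2·23 + (-3) + 12 = -37
s[5] = -2·(-37) + 23 + 15 = 112
s[6] = -2·112 + (-37) + 18 = -243
s[7] = -2·(-243) + 112 + 21 = 619
s[8] = -2·619 + (-243) + 24 = -1457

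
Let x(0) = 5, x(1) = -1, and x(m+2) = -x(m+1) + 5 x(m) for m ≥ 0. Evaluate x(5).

-316

x(2) = -(-1) + 5*5 = 26
x(3) = -26 + 5*(-1) = -31
x(4) = -(-31) + 5*26 = 161
x(5) = -161 + 5*(-31) = -316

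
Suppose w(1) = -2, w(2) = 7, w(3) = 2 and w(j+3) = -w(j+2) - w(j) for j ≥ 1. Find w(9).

-17

w(4) = -2 - (-2) = 0
w(5) = -0 - 7 = -7
w(6) = -(-7) - 2 = 5
w(7) = -5 - 0 = -5
w(8) = -(-5) - (-7) = 12
w(9) = -12 - 5 = -17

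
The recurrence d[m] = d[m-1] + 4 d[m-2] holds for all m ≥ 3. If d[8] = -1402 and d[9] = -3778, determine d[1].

Rearranging, d[m-2] = (d[m] - d[m-1]) / 4.
d[7] = (-3778 - (-1402)) / 4 = -2376/4 = -594
d[6] = (-1402 - (-594)) / 4 = -808/4 = -202
d[5] = (-594 - (-202)) / 4 = -392/4 = -98
d[4] = (-202 - (-98)) / 4 = -104/4 = -26
d[3] = (-98 - (-26)) / 4 = -72/4 = -18
d[2] = (-26 - (-18)) / 4 = -8/4 = -2
d[1] = (-18 - (-2)) / 4 = -16/4 = -4

-4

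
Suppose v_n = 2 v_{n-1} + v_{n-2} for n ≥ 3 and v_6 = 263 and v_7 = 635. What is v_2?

7

Rearranging, v_{n-2} = v_n - 2 v_{n-1}.
v_5 = 635 - 2*263 = 109
v_4 = 263 - 2*109 = 45
v_3 = 109 - 2*45 = 19
v_2 = 45 - 2*19 = 7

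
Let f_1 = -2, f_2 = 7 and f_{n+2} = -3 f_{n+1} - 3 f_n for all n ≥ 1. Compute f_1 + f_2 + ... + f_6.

f_3 = -3·7 - 3·(-2) = -15
f_4 = -3·(-15) - 3·7 = 24
f_5 = -3·24 - 3·(-15) = -27
f_6 = -3·(-27) - 3·24 = 9
Sum = (-2) + 7 + (-15) + 24 + (-27) + 9 = -4

-4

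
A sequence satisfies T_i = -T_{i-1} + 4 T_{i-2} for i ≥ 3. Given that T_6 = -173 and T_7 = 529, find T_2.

Rearranging, T_{i-2} = (T_i + T_{i-1}) / 4.
T_5 = (529 + (-173)) / 4 = 356/4 = 89
T_4 = (-173 + 89) / 4 = -84/4 = -21
T_3 = (89 + (-21)) / 4 = 68/4 = 17
T_2 = (-21 + 17) / 4 = -4/4 = -1

-1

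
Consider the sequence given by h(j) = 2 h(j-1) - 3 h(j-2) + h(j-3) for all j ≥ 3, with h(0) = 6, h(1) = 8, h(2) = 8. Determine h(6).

6

h(3) = 2·8 - 3·8 + 6 = -2
h(4) = 2·(-2) - 3·8 + 8 = -20
h(5) = 2·(-20) - 3·(-2) + 8 = -26
h(6) = 2·(-26) - 3·(-20) + (-2) = 6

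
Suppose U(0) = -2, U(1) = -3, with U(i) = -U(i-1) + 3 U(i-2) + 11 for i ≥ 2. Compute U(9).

-1806

U(2) = -(-3) + 3(-2) + 11 = 8
U(3) = -8 + 3(-3) + 11 = -6
U(4) = -(-6) + 3(8) + 11 = 41
U(5) = -41 + 3(-6) + 11 = -48
U(6) = -(-48) + 3(41) + 11 = 182
U(7) = -182 + 3(-48) + 11 = -315
U(8) = -(-315) + 3(182) + 11 = 872
U(9) = -872 + 3(-315) + 11 = -1806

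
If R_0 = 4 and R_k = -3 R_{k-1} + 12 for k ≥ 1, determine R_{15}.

The fixed point is 12/(1 + 3) = 3, so R_k - 3 = -3(R_{k-1} - 3).
Hence R_k = 1·(-3)^k + 3.
R_{15} = 1·(-3)^{15} + 3 = 1·-14348907 + 3 = -14348904.

-14348904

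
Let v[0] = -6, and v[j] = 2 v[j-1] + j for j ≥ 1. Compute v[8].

-1034

v[1] = 2(-6) + 1 = -11
v[2] = 2(-11) + 2 = -20
v[3] = 2(-20) + 3 = -37
v[4] = 2(-37) + 4 = -70
v[5] = 2(-70) + 5 = -135
v[6] = 2(-135) + 6 = -264
v[7] = 2(-264) + 7 = -521
v[8] = 2(-521) + 8 = -1034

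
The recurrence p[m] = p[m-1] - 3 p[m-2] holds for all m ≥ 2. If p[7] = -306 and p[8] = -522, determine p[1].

Rearranging, p[m-2] = (p[m] - p[m-1]) / -3.
p[6] = (-522 - (-306)) / -3 = -216/-3 = 72
p[5] = (-306 - 72) / -3 = -378/-3 = 126
p[4] = (72 - 126) / -3 = -54/-3 = 18
p[3] = (126 - 18) / -3 = 108/-3 = -36
p[2] = (18 - (-36)) / -3 = 54/-3 = -18
p[1] = (-36 - (-18)) / -3 = -18/-3 = 6

6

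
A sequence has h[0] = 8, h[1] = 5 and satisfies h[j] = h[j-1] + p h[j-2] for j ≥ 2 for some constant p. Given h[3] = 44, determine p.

3

h[2] = 5 + 8p
h[3] = 5 + 13p
So 5 + 13p = 44, giving p = 3.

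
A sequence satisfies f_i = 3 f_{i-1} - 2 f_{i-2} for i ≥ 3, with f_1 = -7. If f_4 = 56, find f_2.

2

Let f_2 = y.
f_3 = 14 + 3y
f_4 = 42 + 7y
So 42 + 7y = 56, giving y = 2.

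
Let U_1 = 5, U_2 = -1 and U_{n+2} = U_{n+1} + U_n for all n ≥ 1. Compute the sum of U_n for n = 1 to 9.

116

U_3 = (-1) + 5 = 4
U_4 = 4 + (-1) = 3
U_5 = 3 + 4 = 7
U_6 = 7 + 3 = 10
U_7 = 10 + 7 = 17
U_8 = 17 + 10 = 27
U_9 = 27 + 17 = 44
Sum = 5 + (-1) + 4 + 3 + 7 + 10 + 17 + 27 + 44 = 116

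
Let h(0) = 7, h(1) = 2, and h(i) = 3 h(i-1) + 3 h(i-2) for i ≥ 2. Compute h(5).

1287

h(2) = 3*2 + 3*7 = 27
h(3) = 3*27 + 3*2 = 87
h(4) = 3*87 + 3*27 = 342
h(5) = 3*342 + 3*87 = 1287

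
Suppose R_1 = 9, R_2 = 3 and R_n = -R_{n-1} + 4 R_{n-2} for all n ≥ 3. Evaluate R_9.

R_3 = -3 + 4·9 = 33
R_4 = -33 + 4·3 = -21
R_5 = -(-21) + 4·33 = 153
R_6 = -153 + 4·(-21) = -237
R_7 = -(-237) + 4·153 = 849
R_8 = -849 + 4·(-237) = -1797
R_9 = -(-1797) + 4·849 = 5193

5193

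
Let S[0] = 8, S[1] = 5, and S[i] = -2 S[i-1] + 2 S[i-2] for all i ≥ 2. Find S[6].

S[2] = -2·5 + 2·8 = 6
S[3] = -2·6 + 2·5 = -2
S[4] = -2·(-2) + 2·6 = 16
S[5] = -2·16 + 2·(-2) = -36
S[6] = -2·(-36) + 2·16 = 104

104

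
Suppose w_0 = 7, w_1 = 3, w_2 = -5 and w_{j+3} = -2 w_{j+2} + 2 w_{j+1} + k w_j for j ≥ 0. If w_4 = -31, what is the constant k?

-1

w_3 = 16 + 7k
w_4 = -42 - 11k
So -42 - 11k = -31, giving k = -1.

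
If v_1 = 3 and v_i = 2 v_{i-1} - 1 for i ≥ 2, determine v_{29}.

536870913

The fixed point is -1/(1 - 2) = 1, so v_i - 1 = 2(v_{i-1} - 1).
Hence v_i = 2·2^{i-1} + 1.
v_{29} = 2·2^{28} + 1 = 2·268435456 + 1 = 536870913.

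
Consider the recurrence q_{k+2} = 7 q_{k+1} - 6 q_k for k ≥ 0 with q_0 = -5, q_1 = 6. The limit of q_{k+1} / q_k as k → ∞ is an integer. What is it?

The characteristic equation is r^2 - 7r + 6 = 0, which factors as (r - 6)(r - 1) = 0.
So the roots are 6 and 1. Since |6| > |1| and the coefficient of 6^k is non-zero, the ratio tends to 6.

6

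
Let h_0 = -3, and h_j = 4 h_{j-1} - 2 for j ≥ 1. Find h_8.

-240298

h_1 = 4*(-3) - 2 = -14
h_2 = 4*(-14) - 2 = -58
h_3 = 4*(-58) - 2 = -234
h_4 = 4*(-234) - 2 = -938
h_5 = 4*(-938) - 2 = -3754
h_6 = 4*(-3754) - 2 = -15018
h_7 = 4*(-15018) - 2 = -60074
h_8 = 4*(-60074) - 2 = -240298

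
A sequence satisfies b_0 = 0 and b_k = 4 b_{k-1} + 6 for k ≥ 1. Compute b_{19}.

The fixed point is 6/(1 - 4) = -2, so b_k + 2 = 4(b_{k-1} + 2).
Hence b_k = 2·4^k - 2.
b_{19} = 2·4^{19} - 2 = 2·274877906944 - 2 = 549755813886.

549755813886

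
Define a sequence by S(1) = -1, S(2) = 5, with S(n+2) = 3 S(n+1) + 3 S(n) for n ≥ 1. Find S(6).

S(3) = 3*5 + 3*(-1) = 12
S(4) = 3*12 + 3*5 = 51
S(5) = 3*51 + 3*12 = 189
S(6) = 3*189 + 3*51 = 720

720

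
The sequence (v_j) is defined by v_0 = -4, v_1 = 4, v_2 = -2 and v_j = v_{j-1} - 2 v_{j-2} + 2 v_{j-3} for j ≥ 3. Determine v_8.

v_3 = (-2) - 2·4 + 2·(-4) = -18
v_4 = (-18) - 2·(-2) + 2·4 = -6
v_5 = (-6) - 2·(-18) + 2·(-2) = 26
v_6 = 26 - 2·(-6) + 2·(-18) = 2
v_7 = 2 - 2·26 + 2·(-6) = -62
v_8 = (-62) - 2·2 + 2·26 = -14

-14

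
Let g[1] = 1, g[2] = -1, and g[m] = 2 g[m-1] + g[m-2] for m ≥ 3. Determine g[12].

-3363

g[3] = 2(-1) + 1 = -1
g[4] = 2(-1) + (-1) = -3
g[5] = 2(-3) + (-1) = -7
g[6] = 2(-7) + (-3) = -17
g[7] = 2(-17) + (-7) = -41
g[8] = 2(-41) + (-17) = -99
g[9] = 2(-99) + (-41) = -239
g[10] = 2(-239) + (-99) = -577
g[11] = 2(-577) + (-239) = -1393
g[12] = 2(-1393) + (-577) = -3363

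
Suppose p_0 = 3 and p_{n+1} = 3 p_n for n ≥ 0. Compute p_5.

729

p_1 = 3*3 = 9
p_2 = 3*9 = 27
p_3 = 3*27 = 81
p_4 = 3*81 = 243
p_5 = 3*243 = 729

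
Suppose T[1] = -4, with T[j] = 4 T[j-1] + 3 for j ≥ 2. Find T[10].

T[2] = 4*(-4) + 3 = -13
T[3] = 4*(-13) + 3 = -49
T[4] = 4*(-49) + 3 = -193
T[5] = 4*(-193) + 3 = -769
T[6] = 4*(-769) + 3 = -3073
T[7] = 4*(-3073) + 3 = -12289
T[8] = 4*(-12289) + 3 = -49153
T[9] = 4*(-49153) + 3 = -196609
T[10] = 4*(-196609) + 3 = -786433

-786433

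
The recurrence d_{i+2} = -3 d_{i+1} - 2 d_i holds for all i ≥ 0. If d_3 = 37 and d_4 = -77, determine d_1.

7

Rearranging, d_{i-2} = (d_i + 3 d_{i-1}) / -2.
d_2 = (-77 + 3·37) / -2 = 34/-2 = -17
d_1 = (37 + 3·(-17)) / -2 = -14/-2 = 7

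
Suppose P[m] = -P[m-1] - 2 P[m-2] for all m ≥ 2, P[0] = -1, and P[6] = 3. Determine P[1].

-1

Let P[1] = v.
P[2] = 2 - v
P[3] = -2 - v
P[4] = -2 + 3v
P[5] = 6 - v
P[6] = -2 - 5v
So -2 - 5v = 3, giving v = -1.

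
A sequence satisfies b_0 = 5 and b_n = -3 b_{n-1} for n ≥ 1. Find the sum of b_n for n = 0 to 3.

b_1 = -3·5 = -15
b_2 = -3·(-15) = 45
b_3 = -3·45 = -135
Sum = 5 + (-15) + 45 + (-135) = -100

-100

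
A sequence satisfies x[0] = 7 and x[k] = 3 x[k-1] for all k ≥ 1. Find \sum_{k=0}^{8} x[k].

68887

x[1] = 3·7 = 21
x[2] = 3·21 = 63
x[3] = 3·63 = 189
x[4] = 3·189 = 567
x[5] = 3·567 = 1701
x[6] = 3·1701 = 5103
x[7] = 3·5103 = 15309
x[8] = 3·15309 = 45927
Sum = 7 + 21 + 63 + 189 + 567 + 1701 + 5103 + 15309 + 45927 = 68887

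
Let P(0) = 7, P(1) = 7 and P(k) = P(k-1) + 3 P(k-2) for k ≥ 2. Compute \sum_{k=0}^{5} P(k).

P(2) = 7 + 3*7 = 28
P(3) = 28 + 3*7 = 49
P(4) = 49 + 3*28 = 133
P(5) = 133 + 3*49 = 280
Sum = 7 + 7 + 28 + 49 + 133 + 280 = 504

504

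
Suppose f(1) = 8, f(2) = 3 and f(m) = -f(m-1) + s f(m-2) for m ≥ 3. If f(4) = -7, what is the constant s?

2

f(3) = -3 + 8s
f(4) = 3 - 5s
So 3 - 5s = -7, giving s = 2.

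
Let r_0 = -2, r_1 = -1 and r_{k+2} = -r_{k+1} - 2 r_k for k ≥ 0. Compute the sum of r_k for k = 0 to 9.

r_2 = -(-1) - 2(-2) = 5
r_3 = -5 - 2(-1) = -3
r_4 = -(-3) - 2(5) = -7
r_5 = -(-7) - 2(-3) = 13
r_6 = -13 - 2(-7) = 1
r_7 = -1 - 2(13) = -27
r_8 = -(-27) - 2(1) = 25
r_9 = -25 - 2(-27) = 29
Sum = (-2) + (-1) + 5 + (-3) + (-7) + 13 + 1 + (-27) + 25 + 29 = 33

33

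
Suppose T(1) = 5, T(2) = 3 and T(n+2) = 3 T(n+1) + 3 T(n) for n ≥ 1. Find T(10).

T(3) = 3(3) + 3(5) = 24
T(4) = 3(24) + 3(3) = 81
T(5) = 3(81) + 3(24) = 315
T(6) = 3(315) + 3(81) = 1188
T(7) = 3(1188) + 3(315) = 4509
T(8) = 3(4509) + 3(1188) = 17091
T(9) = 3(17091) + 3(4509) = 64800
T(10) = 3(64800) + 3(17091) = 245673

245673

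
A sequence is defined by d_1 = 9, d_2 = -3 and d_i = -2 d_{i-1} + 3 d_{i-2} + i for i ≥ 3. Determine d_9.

20829

d_3 = -2·(-3) + 3·9 + 3 = 36
d_4 = -2·36 + 3·(-3) + 4 = -77
d_5 = -2·(-77) + 3·36 + 5 = 267
d_6 = -2·267 + 3·(-77) + 6 = -759
d_7 = -2·(-759) + 3·267 + 7 = 2326
d_8 = -2·2326 + 3·(-759) + 8 = -6921
d_9 = -2·(-6921) + 3·2326 + 9 = 20829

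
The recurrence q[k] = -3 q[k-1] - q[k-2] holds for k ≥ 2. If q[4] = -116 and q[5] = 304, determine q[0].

4

Rearranging, q[k-2] = -(q[k] + 3 q[k-1]).
q[3] = -(304 + 3·(-116)) = 44
q[2] = -(-116 + 3·44) = -16
q[1] = -(44 + 3·(-16)) = 4
q[0] = -(-16 + 3·4) = 4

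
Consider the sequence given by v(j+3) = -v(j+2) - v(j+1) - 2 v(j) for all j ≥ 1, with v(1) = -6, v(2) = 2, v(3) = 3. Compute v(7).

-1

v(4) = -3 - 2 - 2(-6) = 7
v(5) = -7 - 3 - 2(2) = -14
v(6) = -(-14) - 7 - 2(3) = 1
v(7) = -1 - (-14) - 2(7) = -1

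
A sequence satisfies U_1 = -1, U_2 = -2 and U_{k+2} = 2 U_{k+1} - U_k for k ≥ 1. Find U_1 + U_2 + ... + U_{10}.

-55

U_3 = 2(-2) - (-1) = -3
U_4 = 2(-3) - (-2) = -4
U_5 = 2(-4) - (-3) = -5
U_6 = 2(-5) - (-4) = -6
U_7 = 2(-6) - (-5) = -7
U_8 = 2(-7) - (-6) = -8
U_9 = 2(-8) - (-7) = -9
U_{10} = 2(-9) - (-8) = -10
Sum = (-1) + (-2) + (-3) + (-4) + (-5) + (-6) + (-7) + (-8) + (-9) + (-10) = -55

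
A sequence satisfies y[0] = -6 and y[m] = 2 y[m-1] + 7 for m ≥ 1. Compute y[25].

33554425

The fixed point is 7/(1 - 2) = -7, so y[m] + 7 = 2(y[m-1] + 7).
Hence y[m] = 1·2^m - 7.
y[25] = 1·2^{25} - 7 = 1·33554432 - 7 = 33554425.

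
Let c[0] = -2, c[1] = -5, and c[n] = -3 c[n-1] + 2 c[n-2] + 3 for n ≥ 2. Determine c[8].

c[2] = -3(-5) + 2(-2) + 3 = 14
c[3] = -3(14) + 2(-5) + 3 = -49
c[4] = -3(-49) + 2(14) + 3 = 178
c[5] = -3(178) + 2(-49) + 3 = -629
c[6] = -3(-629) + 2(178) + 3 = 2246
c[7] = -3(2246) + 2(-629) + 3 = -7993
c[8] = -3(-7993) + 2(2246) + 3 = 28474

28474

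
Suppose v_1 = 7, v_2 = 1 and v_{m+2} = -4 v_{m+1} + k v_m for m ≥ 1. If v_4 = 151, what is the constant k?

v_3 = -4 + 7k
v_4 = 16 - 27k
So 16 - 27k = 151, giving k = -5.

-5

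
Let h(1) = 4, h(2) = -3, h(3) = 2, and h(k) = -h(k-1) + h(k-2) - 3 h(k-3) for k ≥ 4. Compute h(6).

h(4) = -2 + (-3) - 3(4) = -17
h(5) = -(-17) + 2 - 3(-3) = 28
h(6) = -28 + (-17) - 3(2) = -51

-51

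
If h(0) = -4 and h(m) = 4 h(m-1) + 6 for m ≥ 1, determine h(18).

-137438953474

The fixed point is 6/(1 - 4) = -2, so h(m) + 2 = 4(h(m-1) + 2).
Hence h(m) = -2·4^m - 2.
h(18) = -2·4^{18} - 2 = -2·68719476736 - 2 = -137438953474.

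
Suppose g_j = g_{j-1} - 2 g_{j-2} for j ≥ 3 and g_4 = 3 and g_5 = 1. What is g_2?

Rearranging, g_{j-2} = (g_j - g_{j-1}) / -2.
g_3 = (1 - 3) / -2 = -2/-2 = 1
g_2 = (3 - 1) / -2 = 2/-2 = -1

-1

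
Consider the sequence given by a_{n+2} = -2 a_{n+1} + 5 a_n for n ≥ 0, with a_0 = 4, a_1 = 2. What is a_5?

-358

a_2 = -2*2 + 5*4 = 16
a_3 = -2*16 + 5*2 = -22
a_4 = -2*(-22) + 5*16 = 124
a_5 = -2*124 + 5*(-22) = -358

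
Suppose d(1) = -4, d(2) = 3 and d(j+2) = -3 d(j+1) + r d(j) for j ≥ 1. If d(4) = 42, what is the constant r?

1

d(3) = -9 - 4r
d(4) = 27 + 15r
So 27 + 15r = 42, giving r = 1.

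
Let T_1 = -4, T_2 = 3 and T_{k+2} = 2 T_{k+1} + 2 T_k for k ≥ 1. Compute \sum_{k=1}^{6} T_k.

3

T_3 = 2·3 + 2·(-4) = -2
T_4 = 2·(-2) + 2·3 = 2
T_5 = 2·2 + 2·(-2) = 0
T_6 = 2·0 + 2·2 = 4
Sum = (-4) + 3 + (-2) + 2 + 0 + 4 = 3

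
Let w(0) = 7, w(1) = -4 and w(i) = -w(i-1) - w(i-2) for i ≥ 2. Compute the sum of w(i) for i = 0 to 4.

3

w(2) = -(-4) - 7 = -3
w(3) = -(-3) - (-4) = 7
w(4) = -7 - (-3) = -4
Sum = 7 + (-4) + (-3) + 7 + (-4) = 3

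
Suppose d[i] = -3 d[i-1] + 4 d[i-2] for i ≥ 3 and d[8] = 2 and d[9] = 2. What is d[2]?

Rearranging, d[i-2] = (d[i] + 3 d[i-1]) / 4.
d[7] = (2 + 3*2) / 4 = 8/4 = 2
d[6] = (2 + 3*2) / 4 = 8/4 = 2
d[5] = (2 + 3*2) / 4 = 8/4 = 2
d[4] = (2 + 3*2) / 4 = 8/4 = 2
d[3] = (2 + 3*2) / 4 = 8/4 = 2
d[2] = (2 + 3*2) / 4 = 8/4 = 2

2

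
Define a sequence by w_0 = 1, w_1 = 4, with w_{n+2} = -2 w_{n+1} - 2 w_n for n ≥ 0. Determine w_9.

w_2 = -2·4 - 2·1 = -10
w_3 = -2·(-10) - 2·4 = 12
w_4 = -2·12 - 2·(-10) = -4
w_5 = -2·(-4) - 2·12 = -16
w_6 = -2·(-16) - 2·(-4) = 40
w_7 = -2·40 - 2·(-16) = -48
w_8 = -2·(-48) - 2·40 = 16
w_9 = -2·16 - 2·(-48) = 64

64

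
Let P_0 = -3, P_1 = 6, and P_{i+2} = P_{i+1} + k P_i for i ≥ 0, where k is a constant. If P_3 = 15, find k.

3

P_2 = 6 - 3k
P_3 = 6 + 3k
So 6 + 3k = 15, giving k = 3.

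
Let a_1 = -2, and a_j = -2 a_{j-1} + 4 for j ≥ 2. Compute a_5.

-52

a_2 = -2·(-2) + 4 = 8
a_3 = -2·8 + 4 = -12
a_4 = -2·(-12) + 4 = 28
a_5 = -2·28 + 4 = -52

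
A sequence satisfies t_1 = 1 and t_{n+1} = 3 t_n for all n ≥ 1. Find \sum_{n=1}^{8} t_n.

3280

t_2 = 3(1) = 3
t_3 = 3(3) = 9
t_4 = 3(9) = 27
t_5 = 3(27) = 81
t_6 = 3(81) = 243
t_7 = 3(243) = 729
t_8 = 3(729) = 2187
Sum = 1 + 3 + 9 + 27 + 81 + 243 + 729 + 2187 = 3280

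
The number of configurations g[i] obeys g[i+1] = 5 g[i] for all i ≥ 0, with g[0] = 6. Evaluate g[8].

2343750

g[1] = 5*6 = 30
g[2] = 5*30 = 150
g[3] = 5*150 = 750
g[4] = 5*750 = 3750
g[5] = 5*3750 = 18750
g[6] = 5*18750 = 93750
g[7] = 5*93750 = 468750
g[8] = 5*468750 = 2343750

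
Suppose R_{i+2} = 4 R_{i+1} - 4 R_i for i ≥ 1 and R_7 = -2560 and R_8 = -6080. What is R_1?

5

Rearranging, R_{i-2} = (R_i - 4 R_{i-1}) / -4.
R_6 = (-6080 - 4·(-2560)) / -4 = 4160/-4 = -1040
R_5 = (-2560 - 4·(-1040)) / -4 = 1600/-4 = -400
R_4 = (-1040 - 4·(-400)) / -4 = 560/-4 = -140
R_3 = (-400 - 4·(-140)) / -4 = 160/-4 = -40
R_2 = (-140 - 4·(-40)) / -4 = 20/-4 = -5
R_1 = (-40 - 4·(-5)) / -4 = -20/-4 = 5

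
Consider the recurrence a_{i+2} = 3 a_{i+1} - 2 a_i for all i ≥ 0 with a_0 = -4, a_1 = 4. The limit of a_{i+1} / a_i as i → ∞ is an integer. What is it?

The characteristic equation is r^2 - 3r + 2 = 0, which factors as (r - 2)(r - 1) = 0.
So the roots are 2 and 1. Since |2| > |1| and the coefficient of 2^i is non-zero, the ratio tends to 2.

2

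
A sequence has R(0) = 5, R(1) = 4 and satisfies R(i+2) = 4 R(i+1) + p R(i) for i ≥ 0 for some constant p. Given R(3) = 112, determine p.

R(2) = 16 + 5p
R(3) = 64 + 24p
So 64 + 24p = 112, giving p = 2.

2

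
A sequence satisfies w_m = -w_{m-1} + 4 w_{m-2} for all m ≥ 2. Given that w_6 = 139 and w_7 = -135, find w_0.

4

Rearranging, w_{m-2} = (w_m + w_{m-1}) / 4.
w_5 = (-135 + 139) / 4 = 4/4 = 1
w_4 = (139 + 1) / 4 = 140/4 = 35
w_3 = (1 + 35) / 4 = 36/4 = 9
w_2 = (35 + 9) / 4 = 44/4 = 11
w_1 = (9 + 11) / 4 = 20/4 = 5
w_0 = (11 + 5) / 4 = 16/4 = 4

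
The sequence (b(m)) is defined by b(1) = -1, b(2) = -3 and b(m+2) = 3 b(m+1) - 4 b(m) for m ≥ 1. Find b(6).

b(3) = 3(-3) - 4(-1) = -5
b(4) = 3(-5) - 4(-3) = -3
b(5) = 3(-3) - 4(-5) = 11
b(6) = 3(11) - 4(-3) = 45

45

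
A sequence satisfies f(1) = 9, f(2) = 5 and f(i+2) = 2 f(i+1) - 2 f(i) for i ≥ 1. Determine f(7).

32

f(3) = 2(5) - 2(9) = -8
f(4) = 2(-8) - 2(5) = -26
f(5) = 2(-26) - 2(-8) = -36
f(6) = 2(-36) - 2(-26) = -20
f(7) = 2(-20) - 2(-36) = 32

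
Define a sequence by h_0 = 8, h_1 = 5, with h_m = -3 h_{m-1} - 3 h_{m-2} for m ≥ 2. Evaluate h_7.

h_2 = -3*5 - 3*8 = -39
h_3 = -3*(-39) - 3*5 = 102
h_4 = -3*102 - 3*(-39) = -189
h_5 = -3*(-189) - 3*102 = 261
h_6 = -3*261 - 3*(-189) = -216
h_7 = -3*(-216) - 3*261 = -135

-135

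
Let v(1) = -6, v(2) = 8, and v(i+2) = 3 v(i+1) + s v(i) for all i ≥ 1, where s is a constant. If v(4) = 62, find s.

1

v(3) = 24 - 6s
v(4) = 72 - 10s
So 72 - 10s = 62, giving s = 1.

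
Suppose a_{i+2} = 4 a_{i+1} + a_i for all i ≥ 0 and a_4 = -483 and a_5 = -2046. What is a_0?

-3

Rearranging, a_{i-2} = a_i - 4 a_{i-1}.
a_3 = -2046 - 4*(-483) = -114
a_2 = -483 - 4*(-114) = -27
a_1 = -114 - 4*(-27) = -6
a_0 = -27 - 4*(-6) = -3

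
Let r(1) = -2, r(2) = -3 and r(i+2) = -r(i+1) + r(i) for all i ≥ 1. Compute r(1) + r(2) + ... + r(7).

2

r(3) = -(-3) + (-2) = 1
r(4) = -1 + (-3) = -4
r(5) = -(-4) + 1 = 5
r(6) = -5 + (-4) = -9
r(7) = -(-9) + 5 = 14
Sum = (-2) + (-3) + 1 + (-4) + 5 + (-9) + 14 = 2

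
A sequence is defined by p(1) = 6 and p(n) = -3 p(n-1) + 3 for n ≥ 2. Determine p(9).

p(2) = -3(6) + 3 = -15
p(3) = -3(-15) + 3 = 48
p(4) = -3(48) + 3 = -141
p(5) = -3(-141) + 3 = 426
p(6) = -3(426) + 3 = -1275
p(7) = -3(-1275) + 3 = 3828
p(8) = -3(3828) + 3 = -11481
p(9) = -3(-11481) + 3 = 34446

34446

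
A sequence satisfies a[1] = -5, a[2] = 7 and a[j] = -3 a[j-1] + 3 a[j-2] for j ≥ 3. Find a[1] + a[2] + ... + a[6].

a[3] = -3(7) + 3(-5) = -36
a[4] = -3(-36) + 3(7) = 129
a[5] = -3(129) + 3(-36) = -495
a[6] = -3(-495) + 3(129) = 1872
Sum = (-5) + 7 + (-36) + 129 + (-495) + 1872 = 1472

1472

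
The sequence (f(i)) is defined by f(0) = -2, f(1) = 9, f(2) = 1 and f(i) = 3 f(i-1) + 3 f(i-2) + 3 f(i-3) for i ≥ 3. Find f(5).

f(3) = 3·1 + 3·9 + 3·(-2) = 24
f(4) = 3·24 + 3·1 + 3·9 = 102
f(5) = 3·102 + 3·24 + 3·1 = 381

381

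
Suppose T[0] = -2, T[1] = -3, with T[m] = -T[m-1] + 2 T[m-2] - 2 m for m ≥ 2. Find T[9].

T[2] = -(-3) + 2(-2) - 4 = -5
T[3] = -(-5) + 2(-3) - 6 = -7
T[4] = -(-7) + 2(-5) - 8 = -11
T[5] = -(-11) + 2(-7) - 10 = -13
T[6] = -(-13) + 2(-11) - 12 = -21
T[7] = -(-21) + 2(-13) - 14 = -19
T[8] = -(-19) + 2(-21) - 16 = -39
T[9] = -(-39) + 2(-19) - 18 = -17

-17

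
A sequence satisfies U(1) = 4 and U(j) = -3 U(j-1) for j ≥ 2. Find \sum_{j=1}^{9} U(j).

U(2) = -3(4) = -12
U(3) = -3(-12) = 36
U(4) = -3(36) = -108
U(5) = -3(-108) = 324
U(6) = -3(324) = -972
U(7) = -3(-972) = 2916
U(8) = -3(2916) = -8748
U(9) = -3(-8748) = 26244
Sum = 4 + (-12) + 36 + (-108) + 324 + (-972) + 2916 + (-8748) + 26244 = 19684

19684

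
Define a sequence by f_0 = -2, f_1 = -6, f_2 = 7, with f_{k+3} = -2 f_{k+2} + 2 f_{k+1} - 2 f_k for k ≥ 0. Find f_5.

-198

f_3 = -2·7 + 2·(-6) - 2·(-2) = -22
f_4 = -2·(-22) + 2·7 - 2·(-6) = 70
f_5 = -2·70 + 2·(-22) - 2·7 = -198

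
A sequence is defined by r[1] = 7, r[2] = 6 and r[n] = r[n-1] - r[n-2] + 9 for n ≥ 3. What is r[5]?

r[3] = 6 - 7 + 9 = 8
r[4] = 8 - 6 + 9 = 11
r[5] = 11 - 8 + 9 = 12

12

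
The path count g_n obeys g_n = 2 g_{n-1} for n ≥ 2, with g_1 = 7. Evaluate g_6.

g_2 = 2·7 = 14
g_3 = 2·14 = 28
g_4 = 2·28 = 56
g_5 = 2·56 = 112
g_6 = 2·112 = 224

224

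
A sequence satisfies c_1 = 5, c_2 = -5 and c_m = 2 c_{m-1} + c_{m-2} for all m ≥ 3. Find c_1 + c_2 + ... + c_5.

c_3 = 2·(-5) + 5 = -5
c_4 = 2·(-5) + (-5) = -15
c_5 = 2·(-15) + (-5) = -35
Sum = 5 + (-5) + (-5) + (-15) + (-35) = -55

-55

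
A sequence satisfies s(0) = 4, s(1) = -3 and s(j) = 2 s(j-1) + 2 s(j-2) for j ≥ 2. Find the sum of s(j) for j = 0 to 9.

-275

s(2) = 2(-3) + 2(4) = 2
s(3) = 2(2) + 2(-3) = -2
s(4) = 2(-2) + 2(2) = 0
s(5) = 2(0) + 2(-2) = -4
s(6) = 2(-4) + 2(0) = -8
s(7) = 2(-8) + 2(-4) = -24
s(8) = 2(-24) + 2(-8) = -64
s(9) = 2(-64) + 2(-24) = -176
Sum = 4 + (-3) + 2 + (-2) + 0 + (-4) + (-8) + (-24) + (-64) + (-176) = -275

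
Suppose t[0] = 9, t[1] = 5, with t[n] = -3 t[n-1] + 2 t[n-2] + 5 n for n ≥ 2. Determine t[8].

12614

t[2] = -3·5 + 2·9 + 10 = 13
t[3] = -3·13 + 2·5 + 15 = -14
t[4] = -3·(-14) + 2·13 + 20 = 88
t[5] = -3·88 + 2·(-14) + 25 = -267
t[6] = -3·(-267) + 2·88 + 30 = 1007
t[7] = -3·1007 + 2·(-267) + 35 = -3520
t[8] = -3·(-3520) + 2·1007 + 40 = 12614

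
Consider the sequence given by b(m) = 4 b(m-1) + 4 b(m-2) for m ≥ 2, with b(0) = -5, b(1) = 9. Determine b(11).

28558336

b(2) = 4·9 + 4·(-5) = 16
b(3) = 4·16 + 4·9 = 100
b(4) = 4·100 + 4·16 = 464
b(5) = 4·464 + 4·100 = 2256
b(6) = 4·2256 + 4·464 = 10880
b(7) = 4·10880 + 4·2256 = 52544
b(8) = 4·52544 + 4·10880 = 253696
b(9) = 4·253696 + 4·52544 = 1224960
b(10) = 4·1224960 + 4·253696 = 5914624
b(11) = 4·5914624 + 4·1224960 = 28558336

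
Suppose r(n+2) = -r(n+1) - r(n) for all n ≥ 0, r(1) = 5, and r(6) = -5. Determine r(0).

Let r(0) = y.
r(2) = -5 - y
r(3) = y
r(4) = 5
r(5) = -5 - y
r(6) = y
So y = -5, giving y = -5.

-5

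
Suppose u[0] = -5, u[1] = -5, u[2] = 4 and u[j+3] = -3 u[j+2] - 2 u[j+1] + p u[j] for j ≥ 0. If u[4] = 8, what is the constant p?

u[3] = -2 - 5p
u[4] = -2 + 10p
So -2 + 10p = 8, giving p = 1.

1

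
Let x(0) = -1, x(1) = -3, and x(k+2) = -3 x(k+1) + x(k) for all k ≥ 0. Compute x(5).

-294

x(2) = -3·(-3) + (-1) = 8
x(3) = -3·8 + (-3) = -27
x(4) = -3·(-27) + 8 = 89
x(5) = -3·89 + (-27) = -294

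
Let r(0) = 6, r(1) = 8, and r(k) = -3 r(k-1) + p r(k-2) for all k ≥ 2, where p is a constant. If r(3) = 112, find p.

r(2) = -24 + 6p
r(3) = 72 - 10p
So 72 - 10p = 112, giving p = -4.

-4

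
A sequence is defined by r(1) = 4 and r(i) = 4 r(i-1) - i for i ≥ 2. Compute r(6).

3302

r(2) = 4·4 - 2 = 14
r(3) = 4·14 - 3 = 53
r(4) = 4·53 - 4 = 208
r(5) = 4·208 - 5 = 827
r(6) = 4·827 - 6 = 3302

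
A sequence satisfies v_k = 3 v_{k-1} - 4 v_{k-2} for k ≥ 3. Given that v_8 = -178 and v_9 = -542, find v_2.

-2

Rearranging, v_{k-2} = (v_k - 3 v_{k-1}) / -4.
v_7 = (-542 - 3*(-178)) / -4 = -8/-4 = 2
v_6 = (-178 - 3*2) / -4 = -184/-4 = 46
v_5 = (2 - 3*46) / -4 = -136/-4 = 34
v_4 = (46 - 3*34) / -4 = -56/-4 = 14
v_3 = (34 - 3*14) / -4 = -8/-4 = 2
v_2 = (14 - 3*2) / -4 = 8/-4 = -2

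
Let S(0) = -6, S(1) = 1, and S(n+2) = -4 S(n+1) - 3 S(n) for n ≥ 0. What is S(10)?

S(2) = -4*1 - 3*(-6) = 14
S(3) = -4*14 - 3*1 = -59
S(4) = -4*(-59) - 3*14 = 194
S(5) = -4*194 - 3*(-59) = -599
S(6) = -4*(-599) - 3*194 = 1814
S(7) = -4*1814 - 3*(-599) = -5459
S(8) = -4*(-5459) - 3*1814 = 16394
S(9) = -4*16394 - 3*(-5459) = -49199
S(10) = -4*(-49199) - 3*16394 = 147614

147614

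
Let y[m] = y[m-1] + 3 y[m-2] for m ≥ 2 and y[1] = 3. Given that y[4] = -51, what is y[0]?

-6

Let y[0] = w.
y[2] = 3 + 3w
y[3] = 12 + 3w
y[4] = 21 + 12w
So 21 + 12w = -51, giving w = -6.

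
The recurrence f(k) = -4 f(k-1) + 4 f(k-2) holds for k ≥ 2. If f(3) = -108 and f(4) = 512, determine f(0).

Rearranging, f(k-2) = (f(k) + 4 f(k-1)) / 4.
f(2) = (512 + 4(-108)) / 4 = 80/4 = 20
f(1) = (-108 + 4(20)) / 4 = -28/4 = -7
f(0) = (20 + 4(-7)) / 4 = -8/4 = -2

-2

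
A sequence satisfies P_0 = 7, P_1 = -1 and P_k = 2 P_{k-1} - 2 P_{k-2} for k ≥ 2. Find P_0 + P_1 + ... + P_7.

120

P_2 = 2*(-1) - 2*7 = -16
P_3 = 2*(-16) - 2*(-1) = -30
P_4 = 2*(-30) - 2*(-16) = -28
P_5 = 2*(-28) - 2*(-30) = 4
P_6 = 2*4 - 2*(-28) = 64
P_7 = 2*64 - 2*4 = 120
Sum = 7 + (-1) + (-16) + (-30) + (-28) + 4 + 64 + 120 = 120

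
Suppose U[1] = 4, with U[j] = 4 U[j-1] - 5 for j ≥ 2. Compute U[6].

U[2] = 4*4 - 5 = 11
U[3] = 4*11 - 5 = 39
U[4] = 4*39 - 5 = 151
U[5] = 4*151 - 5 = 599
U[6] = 4*599 - 5 = 2391

2391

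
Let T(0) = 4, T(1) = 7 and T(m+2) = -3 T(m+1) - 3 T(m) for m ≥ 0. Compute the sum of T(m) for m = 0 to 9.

T(2) = -3*7 - 3*4 = -33
T(3) = -3*(-33) - 3*7 = 78
T(4) = -3*78 - 3*(-33) = -135
T(5) = -3*(-135) - 3*78 = 171
T(6) = -3*171 - 3*(-135) = -108
T(7) = -3*(-108) - 3*171 = -189
T(8) = -3*(-189) - 3*(-108) = 891
T(9) = -3*891 - 3*(-189) = -2106
Sum = 4 + 7 + (-33) + 78 + (-135) + 171 + (-108) + (-189) + 891 + (-2106) = -1420

-1420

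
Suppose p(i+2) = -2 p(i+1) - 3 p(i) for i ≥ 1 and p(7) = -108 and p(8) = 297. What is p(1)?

-6

Rearranging, p(i-2) = (p(i) + 2 p(i-1)) / -3.
p(6) = (297 + 2·(-108)) / -3 = 81/-3 = -27
p(5) = (-108 + 2·(-27)) / -3 = -162/-3 = 54
p(4) = (-27 + 2·54) / -3 = 81/-3 = -27
p(3) = (54 + 2·(-27)) / -3 = 0/-3 = 0
p(2) = (-27 + 2·0) / -3 = -27/-3 = 9
p(1) = (0 + 2·9) / -3 = 18/-3 = -6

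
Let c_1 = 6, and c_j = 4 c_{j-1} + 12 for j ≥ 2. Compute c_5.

2556

c_2 = 4(6) + 12 = 36
c_3 = 4(36) + 12 = 156
c_4 = 4(156) + 12 = 636
c_5 = 4(636) + 12 = 2556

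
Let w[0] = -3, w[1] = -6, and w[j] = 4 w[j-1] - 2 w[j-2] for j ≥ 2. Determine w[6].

-2376

w[2] = 4·(-6) - 2·(-3) = -18
w[3] = 4·(-18) - 2·(-6) = -60
w[4] = 4·(-60) - 2·(-18) = -204
w[5] = 4·(-204) - 2·(-60) = -696
w[6] = 4·(-696) - 2·(-204) = -2376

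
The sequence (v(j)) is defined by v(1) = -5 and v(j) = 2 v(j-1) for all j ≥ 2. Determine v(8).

v(2) = 2(-5) = -10
v(3) = 2(-10) = -20
v(4) = 2(-20) = -40
v(5) = 2(-40) = -80
v(6) = 2(-80) = -160
v(7) = 2(-160) = -320
v(8) = 2(-320) = -640

-640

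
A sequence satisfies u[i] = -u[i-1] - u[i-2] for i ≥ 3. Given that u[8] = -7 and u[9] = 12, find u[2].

Rearranging, u[i-2] = -(u[i] + u[i-1]).
u[7] = -(12 + (-7)) = -5
u[6] = -(-7 + (-5)) = 12
u[5] = -(-5 + 12) = -7
u[4] = -(12 + (-7)) = -5
u[3] = -(-7 + (-5)) = 12
u[2] = -(-5 + 12) = -7

-7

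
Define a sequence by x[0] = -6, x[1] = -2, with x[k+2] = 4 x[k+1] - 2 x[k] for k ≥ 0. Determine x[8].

9888

x[2] = 4*(-2) - 2*(-6) = 4
x[3] = 4*4 - 2*(-2) = 20
x[4] = 4*20 - 2*4 = 72
x[5] = 4*72 - 2*20 = 248
x[6] = 4*248 - 2*72 = 848
x[7] = 4*848 - 2*248 = 2896
x[8] = 4*2896 - 2*848 = 9888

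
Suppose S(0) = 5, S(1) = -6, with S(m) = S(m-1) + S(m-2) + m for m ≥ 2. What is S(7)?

S(2) = (-6) + 5 + 2 = 1
S(3) = 1 + (-6) + 3 = -2
S(4) = (-2) + 1 + 4 = 3
S(5) = 3 + (-2) + 5 = 6
S(6) = 6 + 3 + 6 = 15
S(7) = 15 + 6 + 7 = 28

28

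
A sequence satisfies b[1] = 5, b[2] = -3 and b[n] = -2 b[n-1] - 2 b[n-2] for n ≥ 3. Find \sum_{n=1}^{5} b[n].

-8

b[3] = -2*(-3) - 2*5 = -4
b[4] = -2*(-4) - 2*(-3) = 14
b[5] = -2*14 - 2*(-4) = -20
Sum = 5 + (-3) + (-4) + 14 + (-20) = -8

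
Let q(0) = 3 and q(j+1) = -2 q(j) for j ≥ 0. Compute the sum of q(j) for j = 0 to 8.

q(1) = -2(3) = -6
q(2) = -2(-6) = 12
q(3) = -2(12) = -24
q(4) = -2(-24) = 48
q(5) = -2(48) = -96
q(6) = -2(-96) = 192
q(7) = -2(192) = -384
q(8) = -2(-384) = 768
Sum = 3 + (-6) + 12 + (-24) + 48 + (-96) + 192 + (-384) + 768 = 513

513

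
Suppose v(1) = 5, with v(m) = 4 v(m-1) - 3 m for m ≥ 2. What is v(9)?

174773

v(2) = 4*5 - 6 = 14
v(3) = 4*14 - 9 = 47
v(4) = 4*47 - 12 = 176
v(5) = 4*176 - 15 = 689
v(6) = 4*689 - 18 = 2738
v(7) = 4*2738 - 21 = 10931
v(8) = 4*10931 - 24 = 43700
v(9) = 4*43700 - 27 = 174773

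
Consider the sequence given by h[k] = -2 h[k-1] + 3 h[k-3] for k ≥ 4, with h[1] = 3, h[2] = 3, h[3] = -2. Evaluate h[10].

-287

h[4] = -2(-2) + 3(3) = 13
h[5] = -2(13) + 3(3) = -17
h[6] = -2(-17) + 3(-2) = 28
h[7] = -2(28) + 3(13) = -17
h[8] = -2(-17) + 3(-17) = -17
h[9] = -2(-17) + 3(28) = 118
h[10] = -2(118) + 3(-17) = -287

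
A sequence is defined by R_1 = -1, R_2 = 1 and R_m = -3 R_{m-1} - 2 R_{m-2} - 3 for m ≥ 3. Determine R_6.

31

R_3 = -3(1) - 2(-1) - 3 = -4
R_4 = -3(-4) - 2(1) - 3 = 7
R_5 = -3(7) - 2(-4) - 3 = -16
R_6 = -3(-16) - 2(7) - 3 = 31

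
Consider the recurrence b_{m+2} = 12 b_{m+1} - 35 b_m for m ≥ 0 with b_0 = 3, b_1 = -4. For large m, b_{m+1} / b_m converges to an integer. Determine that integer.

The characteristic equation is r^2 - 12r + 35 = 0, which factors as (r - 7)(r - 5) = 0.
So the roots are 7 and 5. Since |7| > |5| and the coefficient of 7^m is non-zero, the ratio tends to 7.

7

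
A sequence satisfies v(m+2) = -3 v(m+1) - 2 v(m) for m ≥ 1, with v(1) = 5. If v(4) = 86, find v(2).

Let v(2) = y.
v(3) = -10 - 3y
v(4) = 30 + 7y
So 30 + 7y = 86, giving y = 8.

8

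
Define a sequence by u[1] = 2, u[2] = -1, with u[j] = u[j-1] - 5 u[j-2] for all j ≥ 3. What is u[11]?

u[3] = (-1) - 5*2 = -11
u[4] = (-11) - 5*(-1) = -6
u[5] = (-6) - 5*(-11) = 49
u[6] = 49 - 5*(-6) = 79
u[7] = 79 - 5*49 = -166
u[8] = (-166) - 5*79 = -561
u[9] = (-561) - 5*(-166) = 269
u[10] = 269 - 5*(-561) = 3074
u[11] = 3074 - 5*269 = 1729

1729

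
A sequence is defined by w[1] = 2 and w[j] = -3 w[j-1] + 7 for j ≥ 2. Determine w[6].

w[2] = -3·2 + 7 = 1
w[3] = -3·1 + 7 = 4
w[4] = -3·4 + 7 = -5
w[5] = -3·(-5) + 7 = 22
w[6] = -3·22 + 7 = -59

-59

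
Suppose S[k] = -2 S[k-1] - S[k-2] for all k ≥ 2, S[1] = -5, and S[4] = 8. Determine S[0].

4

Let S[0] = y.
S[2] = 10 - y
S[3] = -15 + 2y
S[4] = 20 - 3y
So 20 - 3y = 8, giving y = 4.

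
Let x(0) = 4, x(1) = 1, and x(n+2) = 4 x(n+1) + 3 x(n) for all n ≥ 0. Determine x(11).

14732755

x(2) = 4(1) + 3(4) = 16
x(3) = 4(16) + 3(1) = 67
x(4) = 4(67) + 3(16) = 316
x(5) = 4(316) + 3(67) = 1465
x(6) = 4(1465) + 3(316) = 6808
x(7) = 4(6808) + 3(1465) = 31627
x(8) = 4(31627) + 3(6808) = 146932
x(9) = 4(146932) + 3(31627) = 682609
x(10) = 4(682609) + 3(146932) = 3171232
x(11) = 4(3171232) + 3(682609) = 14732755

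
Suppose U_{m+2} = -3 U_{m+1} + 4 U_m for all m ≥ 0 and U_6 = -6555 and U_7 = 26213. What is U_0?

Rearranging, U_{m-2} = (U_m + 3 U_{m-1}) / 4.
U_5 = (26213 + 3*(-6555)) / 4 = 6548/4 = 1637
U_4 = (-6555 + 3*1637) / 4 = -1644/4 = -411
U_3 = (1637 + 3*(-411)) / 4 = 404/4 = 101
U_2 = (-411 + 3*101) / 4 = -108/4 = -27
U_1 = (101 + 3*(-27)) / 4 = 20/4 = 5
U_0 = (-27 + 3*5) / 4 = -12/4 = -3

-3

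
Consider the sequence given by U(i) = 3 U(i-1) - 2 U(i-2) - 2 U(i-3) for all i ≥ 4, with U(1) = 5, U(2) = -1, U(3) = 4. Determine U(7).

-14

U(4) = 3(4) - 2(-1) - 2(5) = 4
U(5) = 3(4) - 2(4) - 2(-1) = 6
U(6) = 3(6) - 2(4) - 2(4) = 2
U(7) = 3(2) - 2(6) - 2(4) = -14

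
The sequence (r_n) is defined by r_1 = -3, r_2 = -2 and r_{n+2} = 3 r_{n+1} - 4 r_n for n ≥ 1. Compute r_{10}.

r_3 = 3(-2) - 4(-3) = 6
r_4 = 3(6) - 4(-2) = 26
r_5 = 3(26) - 4(6) = 54
r_6 = 3(54) - 4(26) = 58
r_7 = 3(58) - 4(54) = -42
r_8 = 3(-42) - 4(58) = -358
r_9 = 3(-358) - 4(-42) = -906
r_{10} = 3(-906) - 4(-358) = -1286

-1286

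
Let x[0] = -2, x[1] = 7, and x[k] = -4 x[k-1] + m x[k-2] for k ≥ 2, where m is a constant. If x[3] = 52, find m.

x[2] = -28 - 2m
x[3] = 112 + 15m
So 112 + 15m = 52, giving m = -4.

-4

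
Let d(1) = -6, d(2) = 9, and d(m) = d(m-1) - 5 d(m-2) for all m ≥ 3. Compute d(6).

d(3) = 9 - 5·(-6) = 39
d(4) = 39 - 5·9 = -6
d(5) = (-6) - 5·39 = -201
d(6) = (-201) - 5·(-6) = -171

-171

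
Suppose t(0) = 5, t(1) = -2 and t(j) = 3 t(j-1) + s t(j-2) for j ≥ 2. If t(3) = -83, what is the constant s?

t(2) = -6 + 5s
t(3) = -18 + 13s
So -18 + 13s = -83, giving s = -5.

-5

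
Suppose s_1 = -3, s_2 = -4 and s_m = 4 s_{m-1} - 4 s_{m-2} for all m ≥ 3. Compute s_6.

64

s_3 = 4·(-4) - 4·(-3) = -4
s_4 = 4·(-4) - 4·(-4) = 0
s_5 = 4·0 - 4·(-4) = 16
s_6 = 4·16 - 4·0 = 64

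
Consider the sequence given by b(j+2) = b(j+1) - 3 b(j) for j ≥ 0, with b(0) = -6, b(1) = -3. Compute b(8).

b(2) = (-3) - 3·(-6) = 15
b(3) = 15 - 3·(-3) = 24
b(4) = 24 - 3·15 = -21
b(5) = (-21) - 3·24 = -93
b(6) = (-93) - 3·(-21) = -30
b(7) = (-30) - 3·(-93) = 249
b(8) = 249 - 3·(-30) = 339

339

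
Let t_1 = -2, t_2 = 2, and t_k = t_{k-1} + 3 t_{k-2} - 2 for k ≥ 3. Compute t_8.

t_3 = 2 + 3(-2) - 2 = -6
t_4 = (-6) + 3(2) - 2 = -2
t_5 = (-2) + 3(-6) - 2 = -22
t_6 = (-22) + 3(-2) - 2 = -30
t_7 = (-30) + 3(-22) - 2 = -98
t_8 = (-98) + 3(-30) - 2 = -190

-190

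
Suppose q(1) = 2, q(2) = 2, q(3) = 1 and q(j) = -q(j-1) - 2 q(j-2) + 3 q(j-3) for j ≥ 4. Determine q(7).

q(4) = -1 - 2·2 + 3·2 = 1
q(5) = -1 - 2·1 + 3·2 = 3
q(6) = -3 - 2·1 + 3·1 = -2
q(7) = -(-2) - 2·3 + 3·1 = -1

-1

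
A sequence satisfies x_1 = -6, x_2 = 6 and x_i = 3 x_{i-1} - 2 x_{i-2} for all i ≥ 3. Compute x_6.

366

x_3 = 3(6) - 2(-6) = 30
x_4 = 3(30) - 2(6) = 78
x_5 = 3(78) - 2(30) = 174
x_6 = 3(174) - 2(78) = 366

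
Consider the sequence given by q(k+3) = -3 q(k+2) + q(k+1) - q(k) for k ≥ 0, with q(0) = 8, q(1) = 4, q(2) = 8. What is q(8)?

11624

q(3) = -3(8) + 4 - 8 = -28
q(4) = -3(-28) + 8 - 4 = 88
q(5) = -3(88) + (-28) - 8 = -300
q(6) = -3(-300) + 88 - (-28) = 1016
q(7) = -3(1016) + (-300) - 88 = -3436
q(8) = -3(-3436) + 1016 - (-300) = 11624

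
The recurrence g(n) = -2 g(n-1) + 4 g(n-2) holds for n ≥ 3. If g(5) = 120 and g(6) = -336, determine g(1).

6

Rearranging, g(n-2) = (g(n) + 2 g(n-1)) / 4.
g(4) = (-336 + 2*120) / 4 = -96/4 = -24
g(3) = (120 + 2*(-24)) / 4 = 72/4 = 18
g(2) = (-24 + 2*18) / 4 = 12/4 = 3
g(1) = (18 + 2*3) / 4 = 24/4 = 6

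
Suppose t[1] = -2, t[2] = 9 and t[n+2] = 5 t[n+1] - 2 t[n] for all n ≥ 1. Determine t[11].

t[3] = 5·9 - 2·(-2) = 49
t[4] = 5·49 - 2·9 = 227
t[5] = 5·227 - 2·49 = 1037
t[6] = 5·1037 - 2·227 = 4731
t[7] = 5·4731 - 2·1037 = 21581
t[8] = 5·21581 - 2·4731 = 98443
t[9] = 5·98443 - 2·21581 = 449053
t[10] = 5·449053 - 2·98443 = 2048379
t[11] = 5·2048379 - 2·449053 = 9343789

9343789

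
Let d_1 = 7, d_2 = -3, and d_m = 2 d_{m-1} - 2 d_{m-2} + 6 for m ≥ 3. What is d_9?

22

d_3 = 2*(-3) - 2*7 + 6 = -14
d_4 = 2*(-14) - 2*(-3) + 6 = -16
d_5 = 2*(-16) - 2*(-14) + 6 = 2
d_6 = 2*2 - 2*(-16) + 6 = 42
d_7 = 2*42 - 2*2 + 6 = 86
d_8 = 2*86 - 2*42 + 6 = 94
d_9 = 2*94 - 2*86 + 6 = 22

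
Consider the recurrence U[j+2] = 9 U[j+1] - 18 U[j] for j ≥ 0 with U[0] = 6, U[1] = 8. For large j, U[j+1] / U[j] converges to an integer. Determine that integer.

The characteristic equation is r^2 - 9r + 18 = 0, which factors as (r - 6)(r - 3) = 0.
So the roots are 6 and 3. Since |6| > |3| and the coefficient of 6^j is non-zero, the ratio tends to 6.

6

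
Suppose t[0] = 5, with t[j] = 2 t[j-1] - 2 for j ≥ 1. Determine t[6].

194

t[1] = 2(5) - 2 = 8
t[2] = 2(8) - 2 = 14
t[3] = 2(14) - 2 = 26
t[4] = 2(26) - 2 = 50
t[5] = 2(50) - 2 = 98
t[6] = 2(98) - 2 = 194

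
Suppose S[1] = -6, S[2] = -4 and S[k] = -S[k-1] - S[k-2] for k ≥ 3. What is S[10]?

-6

S[3] = -(-4) - (-6) = 10
S[4] = -10 - (-4) = -6
S[5] = -(-6) - 10 = -4
S[6] = -(-4) - (-6) = 10
S[7] = -10 - (-4) = -6
S[8] = -(-6) - 10 = -4
S[9] = -(-4) - (-6) = 10
S[10] = -10 - (-4) = -6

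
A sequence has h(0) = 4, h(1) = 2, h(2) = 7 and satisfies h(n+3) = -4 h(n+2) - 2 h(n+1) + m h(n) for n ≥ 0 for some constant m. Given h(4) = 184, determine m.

h(3) = -32 + 4m
h(4) = 114 - 14m
So 114 - 14m = 184, giving m = -5.

-5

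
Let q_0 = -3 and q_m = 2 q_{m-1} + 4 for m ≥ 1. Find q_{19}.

The fixed point is 4/(1 - 2) = -4, so q_m + 4 = 2(q_{m-1} + 4).
Hence q_m = 1·2^m - 4.
q_{19} = 1·2^{19} - 4 = 1·524288 - 4 = 524284.

524284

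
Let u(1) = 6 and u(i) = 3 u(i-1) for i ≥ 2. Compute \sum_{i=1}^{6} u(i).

2184

u(2) = 3*6 = 18
u(3) = 3*18 = 54
u(4) = 3*54 = 162
u(5) = 3*162 = 486
u(6) = 3*486 = 1458
Sum = 6 + 18 + 54 + 162 + 486 + 1458 = 2184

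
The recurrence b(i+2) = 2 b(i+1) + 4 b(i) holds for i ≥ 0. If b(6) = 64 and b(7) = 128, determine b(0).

Rearranging, b(i-2) = (b(i) - 2 b(i-1)) / 4.
b(5) = (128 - 2·64) / 4 = 0/4 = 0
b(4) = (64 - 2·0) / 4 = 64/4 = 16
b(3) = (0 - 2·16) / 4 = -32/4 = -8
b(2) = (16 - 2·(-8)) / 4 = 32/4 = 8
b(1) = (-8 - 2·8) / 4 = -24/4 = -6
b(0) = (8 - 2·(-6)) / 4 = 20/4 = 5

5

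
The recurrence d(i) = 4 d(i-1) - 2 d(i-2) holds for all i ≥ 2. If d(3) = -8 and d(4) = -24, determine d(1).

Rearranging, d(i-2) = (d(i) - 4 d(i-1)) / -2.
d(2) = (-24 - 4·(-8)) / -2 = 8/-2 = -4
d(1) = (-8 - 4·(-4)) / -2 = 8/-2 = -4

-4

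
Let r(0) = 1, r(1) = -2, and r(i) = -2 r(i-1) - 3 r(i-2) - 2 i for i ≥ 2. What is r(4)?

-11

r(2) = -2·(-2) - 3·1 - 4 = -3
r(3) = -2·(-3) - 3·(-2) - 6 = 6
r(4) = -2·6 - 3·(-3) - 8 = -11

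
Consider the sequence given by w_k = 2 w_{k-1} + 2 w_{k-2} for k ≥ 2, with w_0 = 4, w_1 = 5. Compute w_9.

19408

w_2 = 2(5) + 2(4) = 18
w_3 = 2(18) + 2(5) = 46
w_4 = 2(46) + 2(18) = 128
w_5 = 2(128) + 2(46) = 348
w_6 = 2(348) + 2(128) = 952
w_7 = 2(952) + 2(348) = 2600
w_8 = 2(2600) + 2(952) = 7104
w_9 = 2(7104) + 2(2600) = 19408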